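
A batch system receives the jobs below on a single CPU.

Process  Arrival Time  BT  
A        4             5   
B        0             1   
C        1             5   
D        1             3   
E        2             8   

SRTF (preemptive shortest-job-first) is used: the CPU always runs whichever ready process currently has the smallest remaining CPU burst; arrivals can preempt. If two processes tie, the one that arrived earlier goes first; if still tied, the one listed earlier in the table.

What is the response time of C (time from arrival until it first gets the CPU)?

3

Schedule: | B 0-1 | D 1-4 | C 4-9 | A 9-14 | E 14-22 |
Completion: A=14  B=1  C=9  D=4  E=22
Response(C) = first start − arrival = 4 − 1 = 3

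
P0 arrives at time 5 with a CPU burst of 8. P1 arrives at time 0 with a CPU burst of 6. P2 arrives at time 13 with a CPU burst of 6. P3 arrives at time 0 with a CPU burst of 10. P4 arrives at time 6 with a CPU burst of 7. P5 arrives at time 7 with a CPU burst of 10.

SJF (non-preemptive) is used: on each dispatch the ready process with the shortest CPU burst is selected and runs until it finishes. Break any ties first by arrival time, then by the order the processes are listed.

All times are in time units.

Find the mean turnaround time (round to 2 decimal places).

Gantt: | P1 0-6 | P4 6-13 | P2 13-19 | P0 19-27 | P3 27-37 | P5 37-47 |
Completion: P0=27  P1=6  P2=19  P3=37  P4=13  P5=47
Turnaround (C−A): P0=22  P1=6  P2=6  P3=37  P4=7  P5=40
Turnaround times: P0=22, P1=6, P2=6, P3=37, P4=7, P5=40
Average turnaround = (22+6+6+37+7+40) / 6 = 118/6 = 19.67

19.67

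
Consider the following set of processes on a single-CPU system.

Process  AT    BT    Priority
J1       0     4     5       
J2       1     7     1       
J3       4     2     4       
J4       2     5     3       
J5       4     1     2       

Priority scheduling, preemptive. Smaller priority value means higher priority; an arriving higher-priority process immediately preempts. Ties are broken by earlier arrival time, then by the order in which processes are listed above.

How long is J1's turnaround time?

19

Gantt: | J1 0-1 | J2 1-8 | J5 8-9 | J4 9-14 | J3 14-16 | J1 16-19 |
Completion: J1=19  J2=8  J3=16  J4=14  J5=9
Turnaround (C−A): J1=19  J2=7  J3=12  J4=12  J5=5
Turnaround(J1) = completion − arrival = 19 − 0 = 19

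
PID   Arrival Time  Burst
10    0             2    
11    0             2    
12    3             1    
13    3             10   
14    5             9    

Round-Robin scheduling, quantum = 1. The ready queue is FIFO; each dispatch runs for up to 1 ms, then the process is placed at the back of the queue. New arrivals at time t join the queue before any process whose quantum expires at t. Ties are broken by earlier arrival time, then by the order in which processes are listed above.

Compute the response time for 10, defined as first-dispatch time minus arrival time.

Schedule: | 10 0-1 | 11 1-2 | 10 2-3 | 11 3-4 | 12 4-5 | 13 5-6 | 14 6-7 | 13 7-8 | 14 8-9 | 13 9-10 | 14 10-11 | 13 11-12 | 14 12-13 | 13 13-14 | 14 14-15 | 13 15-16 | 14 16-17 | 13 17-18 | 14 18-19 | 13 19-20 | 14 20-21 | 13 21-22 | 14 22-23 | 13 23-24 |
Completion: 10=3  11=4  12=5  13=24  14=23
Turnaround (C−A): 10=3  11=4  12=2  13=21  14=18
Response(10) = first start − arrival = 0 − 0 = 0

0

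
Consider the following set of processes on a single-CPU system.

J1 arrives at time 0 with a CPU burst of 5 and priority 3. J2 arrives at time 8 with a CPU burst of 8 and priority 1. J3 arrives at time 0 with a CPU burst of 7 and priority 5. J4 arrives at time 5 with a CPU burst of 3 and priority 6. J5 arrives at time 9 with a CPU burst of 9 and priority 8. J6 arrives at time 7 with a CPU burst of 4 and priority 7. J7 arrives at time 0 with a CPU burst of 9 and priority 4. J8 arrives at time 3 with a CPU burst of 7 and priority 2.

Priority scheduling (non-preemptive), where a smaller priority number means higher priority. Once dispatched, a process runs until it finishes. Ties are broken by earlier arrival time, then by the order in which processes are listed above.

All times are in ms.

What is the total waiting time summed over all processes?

152

Schedule: | J1 0-5 | J8 5-12 | J2 12-20 | J7 20-29 | J3 29-36 | J4 36-39 | J6 39-43 | J5 43-52 |
Completion: J1=5  J2=20  J3=36  J4=39  J5=52  J6=43  J7=29  J8=12
Waiting = turnaround − burst: J1=0, J2=4, J3=29, J4=31, J5=34, J6=32, J7=20, J8=2
Total waiting = 0 + 4 + 29 + 31 + 34 + 32 + 20 + 2 = 152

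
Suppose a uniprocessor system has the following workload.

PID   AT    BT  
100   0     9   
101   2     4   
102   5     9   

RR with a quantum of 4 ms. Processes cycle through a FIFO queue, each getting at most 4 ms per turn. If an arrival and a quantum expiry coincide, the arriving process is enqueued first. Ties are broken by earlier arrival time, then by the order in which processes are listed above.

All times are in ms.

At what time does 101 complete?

Schedule: | 100 0-4 | 101 4-8 | 100 8-12 | 102 12-16 | 100 16-17 | 102 17-22 |
Completion: 100=17  101=8  102=22
Turnaround (C−A): 100=17  101=6  102=17

8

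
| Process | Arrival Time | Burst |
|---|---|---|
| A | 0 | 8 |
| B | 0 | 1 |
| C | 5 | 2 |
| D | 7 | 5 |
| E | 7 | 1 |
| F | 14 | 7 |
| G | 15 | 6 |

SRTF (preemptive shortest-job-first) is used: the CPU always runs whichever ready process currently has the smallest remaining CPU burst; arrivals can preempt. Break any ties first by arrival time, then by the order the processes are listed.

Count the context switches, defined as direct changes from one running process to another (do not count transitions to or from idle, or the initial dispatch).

7

Schedule: | B 0-1 | A 1-5 | C 5-7 | E 7-8 | A 8-12 | D 12-17 | G 17-23 | F 23-30 |
Completion: A=12  B=1  C=7  D=17  E=8  F=30  G=23
Turnaround (C−A): A=12  B=1  C=2  D=10  E=1  F=16  G=8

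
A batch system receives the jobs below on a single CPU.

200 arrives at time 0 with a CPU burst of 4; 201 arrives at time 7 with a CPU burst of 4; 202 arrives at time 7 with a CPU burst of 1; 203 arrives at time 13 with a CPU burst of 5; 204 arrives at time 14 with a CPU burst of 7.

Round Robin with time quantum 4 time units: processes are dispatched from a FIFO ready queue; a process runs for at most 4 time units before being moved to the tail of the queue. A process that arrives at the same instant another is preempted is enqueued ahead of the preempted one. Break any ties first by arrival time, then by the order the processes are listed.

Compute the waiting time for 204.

4

Timeline: | 200 0-4 | idle 4-7 | 201 7-11 | 202 11-12 | idle 12-13 | 203 13-17 | 204 17-21 | 203 21-22 | 204 22-25 |
Completion: 200=4  201=11  202=12  203=22  204=25
Turnaround (C−A): 200=4  201=4  202=5  203=9  204=11
Waiting(204) = turnaround − burst = 11 − 7 = 4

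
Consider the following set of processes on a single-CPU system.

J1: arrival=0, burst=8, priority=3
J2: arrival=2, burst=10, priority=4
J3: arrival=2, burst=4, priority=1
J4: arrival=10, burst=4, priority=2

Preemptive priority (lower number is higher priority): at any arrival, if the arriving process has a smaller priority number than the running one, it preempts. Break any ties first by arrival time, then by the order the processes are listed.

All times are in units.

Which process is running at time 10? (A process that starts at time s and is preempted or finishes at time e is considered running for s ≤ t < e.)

J4

Gantt: | J1 0-2 | J3 2-6 | J1 6-10 | J4 10-14 | J1 14-16 | J2 16-26 |
Completion: J1=16  J2=26  J3=6  J4=14
Turnaround (C−A): J1=16  J2=24  J3=4  J4=4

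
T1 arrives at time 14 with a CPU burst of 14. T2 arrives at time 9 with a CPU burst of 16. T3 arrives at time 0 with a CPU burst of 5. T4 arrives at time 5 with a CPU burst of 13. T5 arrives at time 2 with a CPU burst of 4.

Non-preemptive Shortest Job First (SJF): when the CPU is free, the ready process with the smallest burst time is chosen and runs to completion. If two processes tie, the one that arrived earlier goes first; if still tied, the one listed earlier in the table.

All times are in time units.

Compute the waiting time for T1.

Gantt: | T3 0-5 | T5 5-9 | T4 9-22 | T1 22-36 | T2 36-52 |
Completion: T1=36  T2=52  T3=5  T4=22  T5=9
Turnaround (C−A): T1=22  T2=43  T3=5  T4=17  T5=7
Waiting(T1) = turnaround − burst = 22 − 14 = 8

8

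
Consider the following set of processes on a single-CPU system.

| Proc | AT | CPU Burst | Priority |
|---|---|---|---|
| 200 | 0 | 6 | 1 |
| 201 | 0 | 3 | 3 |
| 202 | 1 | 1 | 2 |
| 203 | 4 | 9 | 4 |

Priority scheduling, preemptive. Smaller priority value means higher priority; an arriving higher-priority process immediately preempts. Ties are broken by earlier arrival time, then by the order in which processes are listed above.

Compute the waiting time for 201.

Timeline: | 200 0-6 | 202 6-7 | 201 7-10 | 203 10-19 |
Completion: 200=6  201=10  202=7  203=19
Waiting(201) = turnaround − burst = 10 − 3 = 7

7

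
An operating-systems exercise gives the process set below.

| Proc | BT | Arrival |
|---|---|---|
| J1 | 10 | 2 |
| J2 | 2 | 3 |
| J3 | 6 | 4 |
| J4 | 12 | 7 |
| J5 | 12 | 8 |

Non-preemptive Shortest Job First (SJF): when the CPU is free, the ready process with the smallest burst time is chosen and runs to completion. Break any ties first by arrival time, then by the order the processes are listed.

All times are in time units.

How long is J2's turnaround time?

Timeline: | idle 0-2 | J1 2-12 | J2 12-14 | J3 14-20 | J4 20-32 | J5 32-44 |
Completion: J1=12  J2=14  J3=20  J4=32  J5=44
Turnaround (C−A): J1=10  J2=11  J3=16  J4=25  J5=36
Turnaround(J2) = completion − arrival = 14 − 3 = 11

11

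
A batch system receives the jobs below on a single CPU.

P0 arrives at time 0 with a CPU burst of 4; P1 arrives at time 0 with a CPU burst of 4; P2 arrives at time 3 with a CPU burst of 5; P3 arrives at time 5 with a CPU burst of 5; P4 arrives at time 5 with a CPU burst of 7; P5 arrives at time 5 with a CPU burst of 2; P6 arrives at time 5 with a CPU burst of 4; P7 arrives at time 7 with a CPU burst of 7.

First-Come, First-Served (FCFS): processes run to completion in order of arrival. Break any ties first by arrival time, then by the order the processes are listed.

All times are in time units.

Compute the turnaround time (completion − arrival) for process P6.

Schedule: | P0 0-4 | P1 4-8 | P2 8-13 | P3 13-18 | P4 18-25 | P5 25-27 | P6 27-31 | P7 31-38 |
Completion: P0=4  P1=8  P2=13  P3=18  P4=25  P5=27  P6=31  P7=38
Turnaround(P6) = completion − arrival = 31 − 5 = 26

26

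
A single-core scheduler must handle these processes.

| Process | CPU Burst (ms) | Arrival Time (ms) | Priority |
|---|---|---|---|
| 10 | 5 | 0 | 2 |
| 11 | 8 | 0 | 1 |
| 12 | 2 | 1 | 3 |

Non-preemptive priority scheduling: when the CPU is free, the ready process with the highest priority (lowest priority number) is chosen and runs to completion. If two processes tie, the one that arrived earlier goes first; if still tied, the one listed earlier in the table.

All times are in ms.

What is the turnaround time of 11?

8

Schedule: | 11 0-8 | 10 8-13 | 12 13-15 |
Completion: 10=13  11=8  12=15
Turnaround(11) = completion − arrival = 8 − 0 = 8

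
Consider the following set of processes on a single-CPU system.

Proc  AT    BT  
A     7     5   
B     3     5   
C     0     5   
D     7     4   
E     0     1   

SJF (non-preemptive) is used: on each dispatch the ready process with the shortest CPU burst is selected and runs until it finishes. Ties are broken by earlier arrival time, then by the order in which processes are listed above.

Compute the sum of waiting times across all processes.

Schedule: | E 0-1 | C 1-6 | B 6-11 | D 11-15 | A 15-20 |
Completion: A=20  B=11  C=6  D=15  E=1
Turnaround (C−A): A=13  B=8  C=6  D=8  E=1
Waiting = turnaround − burst: A=8, B=3, C=1, D=4, E=0
Total waiting = 8 + 3 + 1 + 4 + 0 = 16

16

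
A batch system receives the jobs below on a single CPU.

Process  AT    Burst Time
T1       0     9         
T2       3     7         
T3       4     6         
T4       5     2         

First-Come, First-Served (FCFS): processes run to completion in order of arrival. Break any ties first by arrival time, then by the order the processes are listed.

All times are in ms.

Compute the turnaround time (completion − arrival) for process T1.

Gantt: | T1 0-9 | T2 9-16 | T3 16-22 | T4 22-24 |
Completion: T1=9  T2=16  T3=22  T4=24
Turnaround (C−A): T1=9  T2=13  T3=18  T4=19
Turnaround(T1) = completion − arrival = 9 − 0 = 9

9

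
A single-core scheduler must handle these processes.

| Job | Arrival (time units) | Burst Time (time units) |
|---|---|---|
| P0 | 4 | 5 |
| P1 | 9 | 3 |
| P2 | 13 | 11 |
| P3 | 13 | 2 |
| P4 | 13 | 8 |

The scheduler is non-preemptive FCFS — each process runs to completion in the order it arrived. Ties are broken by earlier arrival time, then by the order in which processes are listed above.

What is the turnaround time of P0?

5

Gantt: | idle 0-4 | P0 4-9 | P1 9-12 | idle 12-13 | P2 13-24 | P3 24-26 | P4 26-34 |
Completion: P0=9  P1=12  P2=24  P3=26  P4=34
Turnaround (C−A): P0=5  P1=3  P2=11  P3=13  P4=21
Turnaround(P0) = completion − arrival = 9 − 4 = 5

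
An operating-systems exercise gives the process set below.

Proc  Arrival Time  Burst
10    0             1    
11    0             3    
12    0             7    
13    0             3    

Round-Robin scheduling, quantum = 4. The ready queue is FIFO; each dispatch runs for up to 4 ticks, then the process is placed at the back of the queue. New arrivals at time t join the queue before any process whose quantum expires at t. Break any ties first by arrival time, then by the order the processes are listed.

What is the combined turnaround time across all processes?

Timeline: | 10 0-1 | 11 1-4 | 12 4-8 | 13 8-11 | 12 11-14 |
Completion: 10=1  11=4  12=14  13=11
Turnaround = completion − arrival: 10=1, 11=4, 12=14, 13=11
Total turnaround = 1 + 4 + 14 + 11 = 30

30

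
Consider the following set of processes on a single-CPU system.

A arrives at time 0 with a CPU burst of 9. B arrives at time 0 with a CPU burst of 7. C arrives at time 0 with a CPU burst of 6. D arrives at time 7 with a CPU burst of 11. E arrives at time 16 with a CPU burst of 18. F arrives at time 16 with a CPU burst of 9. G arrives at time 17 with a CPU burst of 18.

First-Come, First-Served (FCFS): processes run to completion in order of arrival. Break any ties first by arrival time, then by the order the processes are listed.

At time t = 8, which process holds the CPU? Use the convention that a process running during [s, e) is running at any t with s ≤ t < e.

Timeline: | A 0-9 | B 9-16 | C 16-22 | D 22-33 | E 33-51 | F 51-60 | G 60-78 |
Completion: A=9  B=16  C=22  D=33  E=51  F=60  G=78
Turnaround (C−A): A=9  B=16  C=22  D=26  E=35  F=44  G=61

A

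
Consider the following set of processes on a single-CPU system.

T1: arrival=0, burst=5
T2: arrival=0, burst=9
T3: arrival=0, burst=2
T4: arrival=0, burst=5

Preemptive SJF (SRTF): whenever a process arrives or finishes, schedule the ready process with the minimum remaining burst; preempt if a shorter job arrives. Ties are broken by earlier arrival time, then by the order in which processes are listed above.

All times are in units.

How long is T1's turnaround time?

Schedule: | T3 0-2 | T1 2-7 | T4 7-12 | T2 12-21 |
Completion: T1=7  T2=21  T3=2  T4=12
Turnaround(T1) = completion − arrival = 7 − 0 = 7

7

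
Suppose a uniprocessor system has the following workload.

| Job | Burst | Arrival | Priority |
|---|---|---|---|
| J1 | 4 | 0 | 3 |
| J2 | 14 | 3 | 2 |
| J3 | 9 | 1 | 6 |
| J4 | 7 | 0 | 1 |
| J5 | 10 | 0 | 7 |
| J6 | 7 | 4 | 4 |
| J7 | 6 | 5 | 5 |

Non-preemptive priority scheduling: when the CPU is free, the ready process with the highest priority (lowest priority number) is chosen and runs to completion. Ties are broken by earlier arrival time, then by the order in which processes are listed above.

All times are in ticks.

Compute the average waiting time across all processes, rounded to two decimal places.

Schedule: | J4 0-7 | J2 7-21 | J1 21-25 | J6 25-32 | J7 32-38 | J3 38-47 | J5 47-57 |
Completion: J1=25  J2=21  J3=47  J4=7  J5=57  J6=32  J7=38
Waiting times: J1=21, J2=4, J3=37, J4=0, J5=47, J6=21, J7=27
Average waiting = (21+4+37+0+47+21+27) / 7 = 157/7 = 22.43

22.43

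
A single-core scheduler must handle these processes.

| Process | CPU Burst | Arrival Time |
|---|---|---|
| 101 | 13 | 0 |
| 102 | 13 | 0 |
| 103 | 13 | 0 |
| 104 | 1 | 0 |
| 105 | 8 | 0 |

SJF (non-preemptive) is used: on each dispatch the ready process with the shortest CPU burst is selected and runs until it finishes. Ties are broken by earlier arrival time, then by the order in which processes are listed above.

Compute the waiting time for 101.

Gantt: | 104 0-1 | 105 1-9 | 101 9-22 | 102 22-35 | 103 35-48 |
Completion: 101=22  102=35  103=48  104=1  105=9
Waiting(101) = turnaround − burst = 22 − 13 = 9

9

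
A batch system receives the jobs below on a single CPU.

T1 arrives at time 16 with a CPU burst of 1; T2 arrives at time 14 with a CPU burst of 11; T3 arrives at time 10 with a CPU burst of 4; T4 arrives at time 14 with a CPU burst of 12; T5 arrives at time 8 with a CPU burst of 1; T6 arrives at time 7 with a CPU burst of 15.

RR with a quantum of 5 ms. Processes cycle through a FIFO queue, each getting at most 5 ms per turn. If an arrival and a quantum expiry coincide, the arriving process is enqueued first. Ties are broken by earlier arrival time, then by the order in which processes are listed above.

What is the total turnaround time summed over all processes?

132

Schedule: | idle 0-7 | T6 7-12 | T5 12-13 | T3 13-17 | T6 17-22 | T2 22-27 | T4 27-32 | T1 32-33 | T6 33-38 | T2 38-43 | T4 43-48 | T2 48-49 | T4 49-51 |
Completion: T1=33  T2=49  T3=17  T4=51  T5=13  T6=38
Turnaround = completion − arrival: T1=17, T2=35, T3=7, T4=37, T5=5, T6=31
Total turnaround = 17 + 35 + 7 + 37 + 5 + 31 = 132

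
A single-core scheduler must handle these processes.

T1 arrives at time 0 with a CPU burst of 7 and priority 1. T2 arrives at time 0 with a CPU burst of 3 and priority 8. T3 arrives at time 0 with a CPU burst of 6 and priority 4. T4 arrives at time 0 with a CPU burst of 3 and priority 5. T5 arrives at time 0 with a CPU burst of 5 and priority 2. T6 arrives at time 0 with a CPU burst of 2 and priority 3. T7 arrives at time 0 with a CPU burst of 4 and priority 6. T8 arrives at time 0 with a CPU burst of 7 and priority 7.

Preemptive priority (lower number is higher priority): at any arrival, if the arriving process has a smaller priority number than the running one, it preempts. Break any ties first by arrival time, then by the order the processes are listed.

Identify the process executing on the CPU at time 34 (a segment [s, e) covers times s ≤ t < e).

T2

Gantt: | T1 0-7 | T5 7-12 | T6 12-14 | T3 14-20 | T4 20-23 | T7 23-27 | T8 27-34 | T2 34-37 |
Completion: T1=7  T2=37  T3=20  T4=23  T5=12  T6=14  T7=27  T8=34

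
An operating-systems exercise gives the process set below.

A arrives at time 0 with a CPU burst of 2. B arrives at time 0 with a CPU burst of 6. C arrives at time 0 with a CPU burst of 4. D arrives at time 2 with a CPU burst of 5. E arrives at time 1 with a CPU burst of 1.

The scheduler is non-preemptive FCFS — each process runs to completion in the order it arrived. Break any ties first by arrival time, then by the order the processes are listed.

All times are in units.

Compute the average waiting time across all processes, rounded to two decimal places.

Gantt: | A 0-2 | B 2-8 | C 8-12 | E 12-13 | D 13-18 |
Completion: A=2  B=8  C=12  D=18  E=13
Waiting times: A=0, B=2, C=8, D=11, E=11
Average waiting = (0+2+8+11+11) / 5 = 32/5 = 6.40

6.40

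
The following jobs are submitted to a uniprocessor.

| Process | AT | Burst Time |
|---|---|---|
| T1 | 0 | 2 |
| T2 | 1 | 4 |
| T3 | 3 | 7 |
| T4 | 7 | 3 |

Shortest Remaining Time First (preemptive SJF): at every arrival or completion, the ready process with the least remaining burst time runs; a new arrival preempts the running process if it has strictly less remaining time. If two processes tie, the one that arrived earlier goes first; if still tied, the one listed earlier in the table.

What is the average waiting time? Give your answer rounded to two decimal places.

1.75

Timeline: | T1 0-2 | T2 2-6 | T3 6-7 | T4 7-10 | T3 10-16 |
Completion: T1=2  T2=6  T3=16  T4=10
Waiting times: T1=0, T2=1, T3=6, T4=0
Average waiting = (0+1+6+0) / 4 = 7/4 = 1.75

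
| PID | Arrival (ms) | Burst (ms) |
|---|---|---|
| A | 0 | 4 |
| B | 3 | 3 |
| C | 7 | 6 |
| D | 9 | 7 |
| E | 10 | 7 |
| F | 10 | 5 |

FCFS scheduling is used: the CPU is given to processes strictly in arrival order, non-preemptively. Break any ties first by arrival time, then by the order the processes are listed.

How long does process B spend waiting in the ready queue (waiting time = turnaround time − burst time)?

Timeline: | A 0-4 | B 4-7 | C 7-13 | D 13-20 | E 20-27 | F 27-32 |
Completion: A=4  B=7  C=13  D=20  E=27  F=32
Turnaround (C−A): A=4  B=4  C=6  D=11  E=17  F=22
Waiting(B) = turnaround − burst = 4 − 3 = 1

1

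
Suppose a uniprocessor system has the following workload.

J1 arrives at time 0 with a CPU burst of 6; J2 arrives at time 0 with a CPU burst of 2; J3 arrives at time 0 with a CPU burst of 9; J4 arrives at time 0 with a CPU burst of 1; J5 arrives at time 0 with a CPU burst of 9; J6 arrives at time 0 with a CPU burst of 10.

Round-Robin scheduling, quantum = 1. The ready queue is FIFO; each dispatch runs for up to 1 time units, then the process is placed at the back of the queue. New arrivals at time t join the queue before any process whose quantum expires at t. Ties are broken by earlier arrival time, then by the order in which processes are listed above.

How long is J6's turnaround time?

Schedule: | J1 0-1 | J2 1-2 | J3 2-3 | J4 3-4 | J5 4-5 | J6 5-6 | J1 6-7 | J2 7-8 | J3 8-9 | J5 9-10 | J6 10-11 | J1 11-12 | J3 12-13 | J5 13-14 | J6 14-15 | J1 15-16 | J3 16-17 | J5 17-18 | J6 18-19 | J1 19-20 | J3 20-21 | J5 21-22 | J6 22-23 | J1 23-24 | J3 24-25 | J5 25-26 | J6 26-27 | J3 27-28 | J5 28-29 | J6 29-30 | J3 30-31 | J5 31-32 | J6 32-33 | J3 33-34 | J5 34-35 | J6 35-37 |
Completion: J1=24  J2=8  J3=34  J4=4  J5=35  J6=37
Turnaround (C−A): J1=24  J2=8  J3=34  J4=4  J5=35  J6=37
Turnaround(J6) = completion − arrival = 37 − 0 = 37

37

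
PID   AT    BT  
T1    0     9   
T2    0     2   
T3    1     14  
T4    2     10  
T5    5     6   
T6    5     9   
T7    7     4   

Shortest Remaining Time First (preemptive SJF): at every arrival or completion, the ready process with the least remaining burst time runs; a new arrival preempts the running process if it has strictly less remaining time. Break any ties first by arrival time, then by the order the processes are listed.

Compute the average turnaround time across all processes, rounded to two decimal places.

Timeline: | T2 0-2 | T1 2-11 | T7 11-15 | T5 15-21 | T6 21-30 | T4 30-40 | T3 40-54 |
Completion: T1=11  T2=2  T3=54  T4=40  T5=21  T6=30  T7=15
Turnaround (C−A): T1=11  T2=2  T3=53  T4=38  T5=16  T6=25  T7=8
Turnaround times: T1=11, T2=2, T3=53, T4=38, T5=16, T6=25, T7=8
Average turnaround = (11+2+53+38+16+25+8) / 7 = 153/7 = 21.86

21.86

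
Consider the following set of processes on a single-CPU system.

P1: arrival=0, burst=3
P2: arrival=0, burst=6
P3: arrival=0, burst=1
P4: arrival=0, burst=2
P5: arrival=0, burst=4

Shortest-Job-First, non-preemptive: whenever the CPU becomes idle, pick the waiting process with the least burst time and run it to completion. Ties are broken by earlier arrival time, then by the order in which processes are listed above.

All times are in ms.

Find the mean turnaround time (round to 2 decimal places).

7.20

Schedule: | P3 0-1 | P4 1-3 | P1 3-6 | P5 6-10 | P2 10-16 |
Completion: P1=6  P2=16  P3=1  P4=3  P5=10
Turnaround (C−A): P1=6  P2=16  P3=1  P4=3  P5=10
Turnaround times: P1=6, P2=16, P3=1, P4=3, P5=10
Average turnaround = (6+16+1+3+10) / 5 = 36/5 = 7.20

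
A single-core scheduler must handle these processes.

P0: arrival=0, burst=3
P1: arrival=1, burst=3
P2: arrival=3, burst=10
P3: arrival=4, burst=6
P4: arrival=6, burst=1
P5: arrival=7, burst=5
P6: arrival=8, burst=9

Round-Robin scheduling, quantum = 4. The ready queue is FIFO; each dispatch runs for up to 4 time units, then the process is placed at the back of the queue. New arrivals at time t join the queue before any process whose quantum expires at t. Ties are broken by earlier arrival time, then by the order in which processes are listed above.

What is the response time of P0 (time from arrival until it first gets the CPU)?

Gantt: | P0 0-3 | P1 3-6 | P2 6-10 | P3 10-14 | P4 14-15 | P5 15-19 | P6 19-23 | P2 23-27 | P3 27-29 | P5 29-30 | P6 30-34 | P2 34-36 | P6 36-37 |
Completion: P0=3  P1=6  P2=36  P3=29  P4=15  P5=30  P6=37
Response(P0) = first start − arrival = 0 − 0 = 0

0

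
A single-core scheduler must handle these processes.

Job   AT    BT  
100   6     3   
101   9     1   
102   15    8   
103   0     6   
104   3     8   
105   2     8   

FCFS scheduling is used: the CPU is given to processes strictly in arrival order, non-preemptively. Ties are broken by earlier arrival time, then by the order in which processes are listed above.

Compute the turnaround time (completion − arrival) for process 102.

Schedule: | 103 0-6 | 105 6-14 | 104 14-22 | 100 22-25 | 101 25-26 | 102 26-34 |
Completion: 100=25  101=26  102=34  103=6  104=22  105=14
Turnaround(102) = completion − arrival = 34 − 15 = 19

19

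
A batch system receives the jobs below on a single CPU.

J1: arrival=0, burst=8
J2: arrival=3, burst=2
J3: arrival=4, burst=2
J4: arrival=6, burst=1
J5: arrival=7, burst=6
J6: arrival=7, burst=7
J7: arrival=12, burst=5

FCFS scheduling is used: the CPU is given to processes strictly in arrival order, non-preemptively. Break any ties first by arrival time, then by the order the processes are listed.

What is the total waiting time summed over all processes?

Schedule: | J1 0-8 | J2 8-10 | J3 10-12 | J4 12-13 | J5 13-19 | J6 19-26 | J7 26-31 |
Completion: J1=8  J2=10  J3=12  J4=13  J5=19  J6=26  J7=31
Turnaround (C−A): J1=8  J2=7  J3=8  J4=7  J5=12  J6=19  J7=19
Waiting = turnaround − burst: J1=0, J2=5, J3=6, J4=6, J5=6, J6=12, J7=14
Total waiting = 0 + 5 + 6 + 6 + 6 + 12 + 14 = 49

49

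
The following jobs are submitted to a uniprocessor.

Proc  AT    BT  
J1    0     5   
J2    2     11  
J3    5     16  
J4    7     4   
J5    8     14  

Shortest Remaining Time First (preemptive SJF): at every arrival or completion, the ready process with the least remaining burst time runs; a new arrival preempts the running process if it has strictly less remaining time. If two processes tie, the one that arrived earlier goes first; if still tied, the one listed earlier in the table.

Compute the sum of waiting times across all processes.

Schedule: | J1 0-5 | J2 5-7 | J4 7-11 | J2 11-20 | J5 20-34 | J3 34-50 |
Completion: J1=5  J2=20  J3=50  J4=11  J5=34
Waiting = turnaround − burst: J1=0, J2=7, J3=29, J4=0, J5=12
Total waiting = 0 + 7 + 29 + 0 + 12 = 48

48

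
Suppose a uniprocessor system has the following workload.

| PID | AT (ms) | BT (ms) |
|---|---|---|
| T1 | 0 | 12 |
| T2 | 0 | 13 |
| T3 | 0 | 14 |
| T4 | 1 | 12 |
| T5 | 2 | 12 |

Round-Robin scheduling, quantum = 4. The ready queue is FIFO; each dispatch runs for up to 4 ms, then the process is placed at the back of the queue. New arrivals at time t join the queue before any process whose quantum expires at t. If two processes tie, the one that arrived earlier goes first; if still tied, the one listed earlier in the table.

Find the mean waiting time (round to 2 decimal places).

Gantt: | T1 0-4 | T2 4-8 | T3 8-12 | T4 12-16 | T5 16-20 | T1 20-24 | T2 24-28 | T3 28-32 | T4 32-36 | T5 36-40 | T1 40-44 | T2 44-48 | T3 48-52 | T4 52-56 | T5 56-60 | T2 60-61 | T3 61-63 |
Completion: T1=44  T2=61  T3=63  T4=56  T5=60
Turnaround (C−A): T1=44  T2=61  T3=63  T4=55  T5=58
Waiting times: T1=32, T2=48, T3=49, T4=43, T5=46
Average waiting = (32+48+49+43+46) / 5 = 218/5 = 43.60

43.60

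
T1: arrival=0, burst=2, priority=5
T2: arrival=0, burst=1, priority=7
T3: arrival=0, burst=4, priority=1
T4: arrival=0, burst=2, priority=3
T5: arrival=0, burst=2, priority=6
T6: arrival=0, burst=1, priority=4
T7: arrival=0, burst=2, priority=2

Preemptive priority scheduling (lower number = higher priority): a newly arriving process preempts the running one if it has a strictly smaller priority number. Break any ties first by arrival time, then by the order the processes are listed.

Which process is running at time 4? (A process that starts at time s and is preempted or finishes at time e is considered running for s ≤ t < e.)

Gantt: | T3 0-4 | T7 4-6 | T4 6-8 | T6 8-9 | T1 9-11 | T5 11-13 | T2 13-14 |
Completion: T1=11  T2=14  T3=4  T4=8  T5=13  T6=9  T7=6
Turnaround (C−A): T1=11  T2=14  T3=4  T4=8  T5=13  T6=9  T7=6

T7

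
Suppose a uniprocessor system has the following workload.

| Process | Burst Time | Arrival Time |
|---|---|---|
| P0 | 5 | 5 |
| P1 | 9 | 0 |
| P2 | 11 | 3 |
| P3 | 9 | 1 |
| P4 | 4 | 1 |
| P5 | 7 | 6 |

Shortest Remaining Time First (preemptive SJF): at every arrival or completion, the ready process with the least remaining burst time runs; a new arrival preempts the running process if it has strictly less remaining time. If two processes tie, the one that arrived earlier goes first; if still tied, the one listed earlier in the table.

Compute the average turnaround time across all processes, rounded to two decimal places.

20.00

Timeline: | P1 0-1 | P4 1-5 | P0 5-10 | P5 10-17 | P1 17-25 | P3 25-34 | P2 34-45 |
Completion: P0=10  P1=25  P2=45  P3=34  P4=5  P5=17
Turnaround (C−A): P0=5  P1=25  P2=42  P3=33  P4=4  P5=11
Turnaround times: P0=5, P1=25, P2=42, P3=33, P4=4, P5=11
Average turnaround = (5+25+42+33+4+11) / 6 = 120/6 = 20.00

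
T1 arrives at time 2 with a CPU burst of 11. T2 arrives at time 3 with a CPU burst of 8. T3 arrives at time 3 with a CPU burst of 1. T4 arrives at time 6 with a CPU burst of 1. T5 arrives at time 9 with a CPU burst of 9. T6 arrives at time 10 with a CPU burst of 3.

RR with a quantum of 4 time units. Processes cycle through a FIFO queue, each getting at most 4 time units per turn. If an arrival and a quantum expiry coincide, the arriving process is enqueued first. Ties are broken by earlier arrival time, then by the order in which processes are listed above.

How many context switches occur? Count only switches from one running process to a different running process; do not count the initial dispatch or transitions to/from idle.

Schedule: | idle 0-2 | T1 2-6 | T2 6-10 | T3 10-11 | T4 11-12 | T1 12-16 | T5 16-20 | T6 20-23 | T2 23-27 | T1 27-30 | T5 30-35 |
Completion: T1=30  T2=27  T3=11  T4=12  T5=35  T6=23
Turnaround (C−A): T1=28  T2=24  T3=8  T4=6  T5=26  T6=13

9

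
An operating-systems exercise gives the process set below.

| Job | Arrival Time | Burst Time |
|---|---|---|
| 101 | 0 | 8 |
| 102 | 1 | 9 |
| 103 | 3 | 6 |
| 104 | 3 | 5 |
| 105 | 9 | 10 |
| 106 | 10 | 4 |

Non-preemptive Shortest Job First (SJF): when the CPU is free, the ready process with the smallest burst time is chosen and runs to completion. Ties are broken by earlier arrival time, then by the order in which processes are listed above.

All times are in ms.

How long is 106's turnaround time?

Timeline: | 101 0-8 | 104 8-13 | 106 13-17 | 103 17-23 | 102 23-32 | 105 32-42 |
Completion: 101=8  102=32  103=23  104=13  105=42  106=17
Turnaround (C−A): 101=8  102=31  103=20  104=10  105=33  106=7
Turnaround(106) = completion − arrival = 17 − 10 = 7

7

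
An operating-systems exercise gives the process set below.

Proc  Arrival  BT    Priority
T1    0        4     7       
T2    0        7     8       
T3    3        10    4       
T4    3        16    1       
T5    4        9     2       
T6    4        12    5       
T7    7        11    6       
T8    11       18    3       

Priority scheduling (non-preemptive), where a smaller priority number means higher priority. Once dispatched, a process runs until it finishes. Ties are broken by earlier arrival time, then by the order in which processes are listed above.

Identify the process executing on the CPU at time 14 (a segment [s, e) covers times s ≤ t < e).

Gantt: | T1 0-4 | T4 4-20 | T5 20-29 | T8 29-47 | T3 47-57 | T6 57-69 | T7 69-80 | T2 80-87 |
Completion: T1=4  T2=87  T3=57  T4=20  T5=29  T6=69  T7=80  T8=47
Turnaround (C−A): T1=4  T2=87  T3=54  T4=17  T5=25  T6=65  T7=73  T8=36

T4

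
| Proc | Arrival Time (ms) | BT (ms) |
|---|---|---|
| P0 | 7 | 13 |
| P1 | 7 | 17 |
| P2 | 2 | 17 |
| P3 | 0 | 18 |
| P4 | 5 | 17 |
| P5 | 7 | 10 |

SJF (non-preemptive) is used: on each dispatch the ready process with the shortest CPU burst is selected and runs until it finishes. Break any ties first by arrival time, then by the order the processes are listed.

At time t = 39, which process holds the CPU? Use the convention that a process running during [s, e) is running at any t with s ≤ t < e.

P0

Gantt: | P3 0-18 | P5 18-28 | P0 28-41 | P2 41-58 | P4 58-75 | P1 75-92 |
Completion: P0=41  P1=92  P2=58  P3=18  P4=75  P5=28
Turnaround (C−A): P0=34  P1=85  P2=56  P3=18  P4=70  P5=21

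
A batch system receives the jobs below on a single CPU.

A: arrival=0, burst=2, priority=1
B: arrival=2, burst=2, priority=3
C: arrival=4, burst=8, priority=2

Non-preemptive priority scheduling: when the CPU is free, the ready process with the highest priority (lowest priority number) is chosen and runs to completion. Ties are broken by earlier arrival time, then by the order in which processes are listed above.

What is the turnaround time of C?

8

Gantt: | A 0-2 | B 2-4 | C 4-12 |
Completion: A=2  B=4  C=12
Turnaround (C−A): A=2  B=2  C=8
Turnaround(C) = completion − arrival = 12 − 4 = 8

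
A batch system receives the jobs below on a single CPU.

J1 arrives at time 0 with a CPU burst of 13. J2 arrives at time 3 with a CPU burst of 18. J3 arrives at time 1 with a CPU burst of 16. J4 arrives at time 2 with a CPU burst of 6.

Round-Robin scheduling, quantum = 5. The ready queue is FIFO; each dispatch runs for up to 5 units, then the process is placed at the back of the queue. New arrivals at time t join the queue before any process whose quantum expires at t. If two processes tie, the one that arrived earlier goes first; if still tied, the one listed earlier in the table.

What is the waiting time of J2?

Timeline: | J1 0-5 | J3 5-10 | J4 10-15 | J2 15-20 | J1 20-25 | J3 25-30 | J4 30-31 | J2 31-36 | J1 36-39 | J3 39-44 | J2 44-49 | J3 49-50 | J2 50-53 |
Completion: J1=39  J2=53  J3=50  J4=31
Waiting(J2) = turnaround − burst = 50 − 18 = 32

32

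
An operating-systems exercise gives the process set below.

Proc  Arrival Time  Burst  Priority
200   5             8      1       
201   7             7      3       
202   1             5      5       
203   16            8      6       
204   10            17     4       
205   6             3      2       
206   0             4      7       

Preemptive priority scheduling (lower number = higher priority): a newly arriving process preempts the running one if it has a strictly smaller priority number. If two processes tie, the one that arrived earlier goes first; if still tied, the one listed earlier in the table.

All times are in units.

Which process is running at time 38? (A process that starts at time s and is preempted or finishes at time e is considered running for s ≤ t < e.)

Schedule: | 206 0-1 | 202 1-5 | 200 5-13 | 205 13-16 | 201 16-23 | 204 23-40 | 202 40-41 | 203 41-49 | 206 49-52 |
Completion: 200=13  201=23  202=41  203=49  204=40  205=16  206=52
Turnaround (C−A): 200=8  201=16  202=40  203=33  204=30  205=10  206=52

204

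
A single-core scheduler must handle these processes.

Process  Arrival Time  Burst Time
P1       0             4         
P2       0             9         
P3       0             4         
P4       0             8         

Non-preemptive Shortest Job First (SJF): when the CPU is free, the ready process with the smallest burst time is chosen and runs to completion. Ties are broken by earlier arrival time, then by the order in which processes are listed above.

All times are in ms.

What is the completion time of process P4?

Gantt: | P1 0-4 | P3 4-8 | P4 8-16 | P2 16-25 |
Completion: P1=4  P2=25  P3=8  P4=16

16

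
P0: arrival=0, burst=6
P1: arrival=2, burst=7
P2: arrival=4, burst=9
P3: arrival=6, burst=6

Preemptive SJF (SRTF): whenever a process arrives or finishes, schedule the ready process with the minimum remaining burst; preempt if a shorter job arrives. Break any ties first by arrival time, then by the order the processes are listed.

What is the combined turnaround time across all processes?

53

Timeline: | P0 0-6 | P3 6-12 | P1 12-19 | P2 19-28 |
Completion: P0=6  P1=19  P2=28  P3=12
Turnaround (C−A): P0=6  P1=17  P2=24  P3=6
Turnaround = completion − arrival: P0=6, P1=17, P2=24, P3=6
Total turnaround = 6 + 17 + 24 + 6 = 53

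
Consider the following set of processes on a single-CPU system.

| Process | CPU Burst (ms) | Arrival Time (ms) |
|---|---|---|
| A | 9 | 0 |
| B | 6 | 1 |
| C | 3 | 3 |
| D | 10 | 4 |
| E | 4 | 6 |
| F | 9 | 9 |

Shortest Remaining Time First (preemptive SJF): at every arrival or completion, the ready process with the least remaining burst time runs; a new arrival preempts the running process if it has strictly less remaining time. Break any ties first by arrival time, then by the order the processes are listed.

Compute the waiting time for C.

Schedule: | A 0-1 | B 1-3 | C 3-6 | B 6-10 | E 10-14 | A 14-22 | F 22-31 | D 31-41 |
Completion: A=22  B=10  C=6  D=41  E=14  F=31
Turnaround (C−A): A=22  B=9  C=3  D=37  E=8  F=22
Waiting(C) = turnaround − burst = 3 − 3 = 0

0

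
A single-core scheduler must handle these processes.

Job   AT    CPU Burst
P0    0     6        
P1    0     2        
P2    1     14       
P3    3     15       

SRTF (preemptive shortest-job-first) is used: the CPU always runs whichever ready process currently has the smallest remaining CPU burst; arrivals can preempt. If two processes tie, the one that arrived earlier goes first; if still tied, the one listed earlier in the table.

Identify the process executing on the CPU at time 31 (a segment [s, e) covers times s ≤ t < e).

Gantt: | P1 0-2 | P0 2-8 | P2 8-22 | P3 22-37 |
Completion: P0=8  P1=2  P2=22  P3=37
Turnaround (C−A): P0=8  P1=2  P2=21  P3=34

P3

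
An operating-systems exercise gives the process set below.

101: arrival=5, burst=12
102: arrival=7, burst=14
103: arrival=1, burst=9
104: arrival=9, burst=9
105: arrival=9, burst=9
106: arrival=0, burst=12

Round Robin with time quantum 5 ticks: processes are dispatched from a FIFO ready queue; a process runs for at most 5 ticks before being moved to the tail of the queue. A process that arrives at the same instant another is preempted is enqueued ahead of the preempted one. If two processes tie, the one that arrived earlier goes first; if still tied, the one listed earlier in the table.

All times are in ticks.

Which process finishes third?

104

Gantt: | 106 0-5 | 103 5-10 | 101 10-15 | 106 15-20 | 102 20-25 | 104 25-30 | 105 30-35 | 103 35-39 | 101 39-44 | 106 44-46 | 102 46-51 | 104 51-55 | 105 55-59 | 101 59-61 | 102 61-65 |
Completion: 101=61  102=65  103=39  104=55  105=59  106=46
Turnaround (C−A): 101=56  102=58  103=38  104=46  105=50  106=46
Finish order: 103 → 106 → 104 → 105 → 101 → 102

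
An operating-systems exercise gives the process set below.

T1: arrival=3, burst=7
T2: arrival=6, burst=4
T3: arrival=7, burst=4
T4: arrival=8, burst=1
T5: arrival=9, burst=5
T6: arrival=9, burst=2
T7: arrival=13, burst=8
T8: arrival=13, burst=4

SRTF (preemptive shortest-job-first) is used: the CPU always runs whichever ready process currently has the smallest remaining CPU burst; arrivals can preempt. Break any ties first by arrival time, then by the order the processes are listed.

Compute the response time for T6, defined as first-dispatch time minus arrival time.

2

Schedule: | idle 0-3 | T1 3-8 | T4 8-9 | T1 9-11 | T6 11-13 | T2 13-17 | T3 17-21 | T8 21-25 | T5 25-30 | T7 30-38 |
Completion: T1=11  T2=17  T3=21  T4=9  T5=30  T6=13  T7=38  T8=25
Response(T6) = first start − arrival = 11 − 9 = 2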